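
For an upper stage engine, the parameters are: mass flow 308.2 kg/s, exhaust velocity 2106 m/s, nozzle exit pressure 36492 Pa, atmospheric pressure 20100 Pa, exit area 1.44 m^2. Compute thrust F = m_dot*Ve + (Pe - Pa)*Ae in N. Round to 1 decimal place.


Step 1: Momentum thrust = m_dot * Ve = 308.2 * 2106 = 649069.2 N
Step 2: Pressure thrust = (Pe - Pa) * Ae = (36492 - 20100) * 1.44 = 23604.48 N
Step 3: Total thrust F = 649069.2 + 23604.48 = 672673.7 N

672673.7


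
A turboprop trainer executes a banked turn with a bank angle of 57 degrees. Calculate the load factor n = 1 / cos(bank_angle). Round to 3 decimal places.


Step 1: Convert 57 degrees to radians = 0.994838
Step 2: cos(57 deg) = 0.544639
Step 3: n = 1 / 0.544639 = 1.836

1.836


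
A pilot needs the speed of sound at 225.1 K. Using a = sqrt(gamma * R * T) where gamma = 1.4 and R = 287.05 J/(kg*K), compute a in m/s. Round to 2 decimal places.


Step 1: gamma * R * T = 1.4 * 287.05 * 225.1 = 90460.937
Step 2: a = sqrt(90460.937) = 300.77 m/s

300.77


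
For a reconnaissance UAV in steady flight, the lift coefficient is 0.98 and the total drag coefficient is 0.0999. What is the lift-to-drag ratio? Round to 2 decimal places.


Step 1: L/D = CL / CD = 0.98 / 0.0999
Step 2: L/D = 9.81

9.81


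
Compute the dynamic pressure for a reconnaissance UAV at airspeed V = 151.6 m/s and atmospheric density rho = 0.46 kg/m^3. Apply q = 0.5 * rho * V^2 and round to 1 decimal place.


Step 1: V^2 = 151.6^2 = 22982.56
Step 2: q = 0.5 * 0.46 * 22982.56
Step 3: q = 5286.0 Pa

5286.0


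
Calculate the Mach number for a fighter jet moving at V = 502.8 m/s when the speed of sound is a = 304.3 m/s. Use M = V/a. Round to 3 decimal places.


Step 1: M = V / a = 502.8 / 304.3
Step 2: M = 1.652

1.652


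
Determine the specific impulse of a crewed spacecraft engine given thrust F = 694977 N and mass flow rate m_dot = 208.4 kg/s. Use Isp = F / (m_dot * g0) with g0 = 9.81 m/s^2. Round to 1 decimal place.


Step 1: m_dot * g0 = 208.4 * 9.81 = 2044.4
Step 2: Isp = 694977 / 2044.4 = 339.9 s

339.9


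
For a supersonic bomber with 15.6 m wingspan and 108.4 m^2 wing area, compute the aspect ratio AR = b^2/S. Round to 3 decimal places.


Step 1: b^2 = 15.6^2 = 243.36
Step 2: AR = 243.36 / 108.4 = 2.245

2.245


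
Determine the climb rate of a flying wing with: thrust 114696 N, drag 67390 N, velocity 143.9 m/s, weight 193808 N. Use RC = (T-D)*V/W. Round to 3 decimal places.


Step 1: Excess thrust = T - D = 114696 - 67390 = 47306 N
Step 2: Excess power = 47306 * 143.9 = 6807333.4 W
Step 3: RC = 6807333.4 / 193808 = 35.124 m/s

35.124


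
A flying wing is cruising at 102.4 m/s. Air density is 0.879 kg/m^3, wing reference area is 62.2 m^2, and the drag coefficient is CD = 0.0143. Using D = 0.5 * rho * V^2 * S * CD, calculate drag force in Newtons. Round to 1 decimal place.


Step 1: Dynamic pressure q = 0.5 * 0.879 * 102.4^2 = 4608.4915 Pa
Step 2: Drag D = q * S * CD = 4608.4915 * 62.2 * 0.0143
Step 3: D = 4099.1 N

4099.1


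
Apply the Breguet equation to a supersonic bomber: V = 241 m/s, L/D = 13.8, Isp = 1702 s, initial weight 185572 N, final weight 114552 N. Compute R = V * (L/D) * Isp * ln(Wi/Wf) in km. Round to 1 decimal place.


Step 1: Coefficient = V * (L/D) * Isp = 241 * 13.8 * 1702 = 5660511.6 m
Step 2: Wi/Wf = 185572 / 114552 = 1.61998
Step 3: ln(1.61998) = 0.482414
Step 4: R = 5660511.6 * 0.482414 = 2730710.5 m = 2730.7 km

2730.7


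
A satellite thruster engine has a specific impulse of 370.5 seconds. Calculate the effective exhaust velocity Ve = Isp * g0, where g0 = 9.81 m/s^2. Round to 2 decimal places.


Step 1: Ve = Isp * g0 = 370.5 * 9.81
Step 2: Ve = 3634.61 m/s

3634.61


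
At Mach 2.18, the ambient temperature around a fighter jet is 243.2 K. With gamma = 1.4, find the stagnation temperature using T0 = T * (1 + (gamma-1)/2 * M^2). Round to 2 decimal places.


Step 1: (gamma-1)/2 = 0.2
Step 2: M^2 = 4.7524
Step 3: 1 + 0.2 * 4.7524 = 1.95048
Step 4: T0 = 243.2 * 1.95048 = 474.36 K

474.36


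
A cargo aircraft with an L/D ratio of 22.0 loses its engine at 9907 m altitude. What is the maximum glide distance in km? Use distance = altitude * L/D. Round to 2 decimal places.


Step 1: Glide distance = altitude * L/D = 9907 * 22.0 = 217954.0 m
Step 2: Convert to km: 217954.0 / 1000 = 217.95 km

217.95


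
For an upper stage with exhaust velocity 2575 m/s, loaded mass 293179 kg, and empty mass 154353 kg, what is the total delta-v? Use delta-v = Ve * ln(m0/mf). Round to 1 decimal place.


Step 1: Mass ratio m0/mf = 293179 / 154353 = 1.899406
Step 2: ln(1.899406) = 0.641541
Step 3: delta-v = 2575 * 0.641541 = 1652.0 m/s

1652.0


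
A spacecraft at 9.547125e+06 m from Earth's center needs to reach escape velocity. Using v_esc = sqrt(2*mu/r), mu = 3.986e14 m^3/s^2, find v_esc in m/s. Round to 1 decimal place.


Step 1: 2*mu/r = 2 * 3.986e14 / 9.547125e+06 = 83501577.7001
Step 2: v_esc = sqrt(83501577.7001) = 9137.9 m/s

9137.9


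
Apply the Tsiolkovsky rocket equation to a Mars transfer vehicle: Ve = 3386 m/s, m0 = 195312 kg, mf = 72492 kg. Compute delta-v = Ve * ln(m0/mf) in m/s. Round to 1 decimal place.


Step 1: Mass ratio m0/mf = 195312 / 72492 = 2.694256
Step 2: ln(2.694256) = 0.991122
Step 3: delta-v = 3386 * 0.991122 = 3355.9 m/s

3355.9


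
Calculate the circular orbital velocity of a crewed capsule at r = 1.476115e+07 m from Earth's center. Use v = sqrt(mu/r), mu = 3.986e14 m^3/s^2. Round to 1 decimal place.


Step 1: mu / r = 3.986e14 / 1.476115e+07 = 27003316.1373
Step 2: v = sqrt(27003316.1373) = 5196.5 m/s

5196.5


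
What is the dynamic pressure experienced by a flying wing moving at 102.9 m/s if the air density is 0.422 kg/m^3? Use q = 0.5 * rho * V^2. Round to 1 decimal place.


Step 1: V^2 = 102.9^2 = 10588.41
Step 2: q = 0.5 * 0.422 * 10588.41
Step 3: q = 2234.2 Pa

2234.2


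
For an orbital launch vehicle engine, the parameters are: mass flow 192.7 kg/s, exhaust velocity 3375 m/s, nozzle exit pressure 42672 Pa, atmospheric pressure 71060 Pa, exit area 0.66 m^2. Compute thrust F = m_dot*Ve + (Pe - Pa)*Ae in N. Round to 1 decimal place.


Step 1: Momentum thrust = m_dot * Ve = 192.7 * 3375 = 650362.5 N
Step 2: Pressure thrust = (Pe - Pa) * Ae = (42672 - 71060) * 0.66 = -18736.08 N
Step 3: Total thrust F = 650362.5 + -18736.08 = 631626.4 N

631626.4


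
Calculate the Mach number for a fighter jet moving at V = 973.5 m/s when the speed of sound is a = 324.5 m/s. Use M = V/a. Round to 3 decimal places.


Step 1: M = V / a = 973.5 / 324.5
Step 2: M = 3.000

3.000


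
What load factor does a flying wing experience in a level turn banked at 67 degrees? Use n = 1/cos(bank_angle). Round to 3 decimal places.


Step 1: Convert 67 degrees to radians = 1.169371
Step 2: cos(67 deg) = 0.390731
Step 3: n = 1 / 0.390731 = 2.559

2.559


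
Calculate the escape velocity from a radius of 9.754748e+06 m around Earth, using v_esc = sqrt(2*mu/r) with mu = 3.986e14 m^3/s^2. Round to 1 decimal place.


Step 1: 2*mu/r = 2 * 3.986e14 / 9.754748e+06 = 81724304.9231
Step 2: v_esc = sqrt(81724304.9231) = 9040.1 m/s

9040.1


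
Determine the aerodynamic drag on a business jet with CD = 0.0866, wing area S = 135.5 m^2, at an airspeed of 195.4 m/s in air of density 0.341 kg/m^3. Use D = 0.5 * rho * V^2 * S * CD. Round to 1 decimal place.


Step 1: Dynamic pressure q = 0.5 * 0.341 * 195.4^2 = 6509.8878 Pa
Step 2: Drag D = q * S * CD = 6509.8878 * 135.5 * 0.0866
Step 3: D = 76389.0 N

76389.0


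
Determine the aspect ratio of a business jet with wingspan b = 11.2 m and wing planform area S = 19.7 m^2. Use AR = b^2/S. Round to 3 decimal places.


Step 1: b^2 = 11.2^2 = 125.44
Step 2: AR = 125.44 / 19.7 = 6.368

6.368


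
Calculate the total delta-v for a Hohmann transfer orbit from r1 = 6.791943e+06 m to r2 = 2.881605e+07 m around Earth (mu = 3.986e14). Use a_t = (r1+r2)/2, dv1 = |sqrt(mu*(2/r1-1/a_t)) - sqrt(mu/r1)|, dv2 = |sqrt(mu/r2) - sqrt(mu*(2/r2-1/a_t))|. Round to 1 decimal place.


Step 1: Transfer semi-major axis a_t = (6.791943e+06 + 2.881605e+07) / 2 = 1.780400e+07 m
Step 2: v1 (circular at r1) = sqrt(mu/r1) = 7660.76 m/s
Step 3: v_t1 = sqrt(mu*(2/r1 - 1/a_t)) = 9746.08 m/s
Step 4: dv1 = |9746.08 - 7660.76| = 2085.33 m/s
Step 5: v2 (circular at r2) = 3719.22 m/s, v_t2 = 2297.15 m/s
Step 6: dv2 = |3719.22 - 2297.15| = 1422.06 m/s
Step 7: Total delta-v = 2085.33 + 1422.06 = 3507.4 m/s

3507.4


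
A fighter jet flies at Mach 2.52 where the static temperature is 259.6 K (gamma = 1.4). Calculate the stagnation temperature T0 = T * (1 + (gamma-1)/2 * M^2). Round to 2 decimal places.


Step 1: (gamma-1)/2 = 0.2
Step 2: M^2 = 6.3504
Step 3: 1 + 0.2 * 6.3504 = 2.27008
Step 4: T0 = 259.6 * 2.27008 = 589.31 K

589.31


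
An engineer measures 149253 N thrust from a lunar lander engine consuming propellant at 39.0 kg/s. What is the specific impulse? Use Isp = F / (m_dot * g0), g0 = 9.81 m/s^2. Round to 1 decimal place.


Step 1: m_dot * g0 = 39.0 * 9.81 = 382.59
Step 2: Isp = 149253 / 382.59 = 390.1 s

390.1


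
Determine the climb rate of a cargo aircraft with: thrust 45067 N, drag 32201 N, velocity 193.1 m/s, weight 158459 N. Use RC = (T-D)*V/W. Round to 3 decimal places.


Step 1: Excess thrust = T - D = 45067 - 32201 = 12866 N
Step 2: Excess power = 12866 * 193.1 = 2484424.6 W
Step 3: RC = 2484424.6 / 158459 = 15.679 m/s

15.679


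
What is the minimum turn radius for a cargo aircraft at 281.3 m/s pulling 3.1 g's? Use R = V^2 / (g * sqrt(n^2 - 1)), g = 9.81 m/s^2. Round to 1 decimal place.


Step 1: V^2 = 281.3^2 = 79129.69
Step 2: n^2 - 1 = 3.1^2 - 1 = 8.61
Step 3: sqrt(8.61) = 2.93428
Step 4: R = 79129.69 / (9.81 * 2.93428) = 2749.0 m

2749.0


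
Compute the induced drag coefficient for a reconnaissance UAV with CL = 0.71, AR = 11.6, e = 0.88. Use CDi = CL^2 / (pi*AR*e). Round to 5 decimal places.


Step 1: CL^2 = 0.71^2 = 0.5041
Step 2: pi * AR * e = 3.14159 * 11.6 * 0.88 = 32.069378
Step 3: CDi = 0.5041 / 32.069378 = 0.01572

0.01572


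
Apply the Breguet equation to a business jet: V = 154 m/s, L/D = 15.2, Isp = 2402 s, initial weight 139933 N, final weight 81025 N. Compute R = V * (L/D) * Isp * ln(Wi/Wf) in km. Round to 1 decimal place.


Step 1: Coefficient = V * (L/D) * Isp = 154 * 15.2 * 2402 = 5622601.6 m
Step 2: Wi/Wf = 139933 / 81025 = 1.727035
Step 3: ln(1.727035) = 0.546406
Step 4: R = 5622601.6 * 0.546406 = 3072223.2 m = 3072.2 km

3072.2


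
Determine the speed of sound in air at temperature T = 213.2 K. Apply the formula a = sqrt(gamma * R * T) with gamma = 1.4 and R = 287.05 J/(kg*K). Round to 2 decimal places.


Step 1: gamma * R * T = 1.4 * 287.05 * 213.2 = 85678.684
Step 2: a = sqrt(85678.684) = 292.71 m/s

292.71


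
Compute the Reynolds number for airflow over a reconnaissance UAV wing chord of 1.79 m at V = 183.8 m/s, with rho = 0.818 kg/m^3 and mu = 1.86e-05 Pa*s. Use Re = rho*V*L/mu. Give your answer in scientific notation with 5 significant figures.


Step 1: Numerator = rho * V * L = 0.818 * 183.8 * 1.79 = 269.123636
Step 2: Re = 269.123636 / 1.86e-05
Step 3: Re = 1.4469e+07

1.4469e+07


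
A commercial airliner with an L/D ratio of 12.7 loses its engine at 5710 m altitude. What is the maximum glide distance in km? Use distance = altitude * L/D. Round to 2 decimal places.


Step 1: Glide distance = altitude * L/D = 5710 * 12.7 = 72517.0 m
Step 2: Convert to km: 72517.0 / 1000 = 72.52 km

72.52


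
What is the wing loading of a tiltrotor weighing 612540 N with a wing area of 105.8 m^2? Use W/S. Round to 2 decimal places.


Step 1: Wing loading = W / S = 612540 / 105.8
Step 2: Wing loading = 5789.60 N/m^2

5789.60


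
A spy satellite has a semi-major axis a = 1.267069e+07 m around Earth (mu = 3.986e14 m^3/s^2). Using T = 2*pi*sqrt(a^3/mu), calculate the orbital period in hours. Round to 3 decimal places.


Step 1: a^3 / mu = 2.034233e+21 / 3.986e14 = 5.103446e+06
Step 2: sqrt(5.103446e+06) = 2259.0807 s
Step 3: T = 2*pi * 2259.0807 = 14194.22 s
Step 4: T in hours = 14194.22 / 3600 = 3.943 hours

3.943


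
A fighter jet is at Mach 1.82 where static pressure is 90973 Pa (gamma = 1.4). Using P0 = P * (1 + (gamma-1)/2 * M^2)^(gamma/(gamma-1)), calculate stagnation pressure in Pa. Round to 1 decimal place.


Step 1: (gamma-1)/2 * M^2 = 0.2 * 3.3124 = 0.66248
Step 2: 1 + 0.66248 = 1.66248
Step 3: Exponent gamma/(gamma-1) = 3.5
Step 4: P0 = 90973 * 1.66248^3.5 = 538964.3 Pa

538964.3


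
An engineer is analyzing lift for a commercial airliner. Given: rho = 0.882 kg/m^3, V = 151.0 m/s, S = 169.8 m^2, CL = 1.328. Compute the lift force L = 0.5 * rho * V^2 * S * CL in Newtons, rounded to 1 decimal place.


Step 1: Calculate dynamic pressure q = 0.5 * 0.882 * 151.0^2 = 0.5 * 0.882 * 22801.0 = 10055.241 Pa
Step 2: Multiply by wing area and lift coefficient: L = 10055.241 * 169.8 * 1.328
Step 3: L = 1707379.9218 * 1.328 = 2267400.5 N

2267400.5


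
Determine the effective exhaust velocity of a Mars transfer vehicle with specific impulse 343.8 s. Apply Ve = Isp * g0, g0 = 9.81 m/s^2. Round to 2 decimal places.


Step 1: Ve = Isp * g0 = 343.8 * 9.81
Step 2: Ve = 3372.68 m/s

3372.68


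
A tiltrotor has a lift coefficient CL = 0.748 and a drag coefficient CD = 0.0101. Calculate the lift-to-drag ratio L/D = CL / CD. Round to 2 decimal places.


Step 1: L/D = CL / CD = 0.748 / 0.0101
Step 2: L/D = 74.06

74.06


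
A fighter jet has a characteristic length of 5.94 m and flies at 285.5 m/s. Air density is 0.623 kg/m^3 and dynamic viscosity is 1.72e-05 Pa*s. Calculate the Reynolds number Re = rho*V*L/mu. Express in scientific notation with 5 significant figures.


Step 1: Numerator = rho * V * L = 0.623 * 285.5 * 5.94 = 1056.52701
Step 2: Re = 1056.52701 / 1.72e-05
Step 3: Re = 6.1426e+07

6.1426e+07


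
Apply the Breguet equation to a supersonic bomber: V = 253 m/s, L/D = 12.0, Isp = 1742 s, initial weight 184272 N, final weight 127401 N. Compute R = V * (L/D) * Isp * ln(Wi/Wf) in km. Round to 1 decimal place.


Step 1: Coefficient = V * (L/D) * Isp = 253 * 12.0 * 1742 = 5288712.0 m
Step 2: Wi/Wf = 184272 / 127401 = 1.446394
Step 3: ln(1.446394) = 0.369073
Step 4: R = 5288712.0 * 0.369073 = 1951922.6 m = 1951.9 km

1951.9


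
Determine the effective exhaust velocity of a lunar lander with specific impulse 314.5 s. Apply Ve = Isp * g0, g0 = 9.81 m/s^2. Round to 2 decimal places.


Step 1: Ve = Isp * g0 = 314.5 * 9.81
Step 2: Ve = 3085.25 m/s

3085.25


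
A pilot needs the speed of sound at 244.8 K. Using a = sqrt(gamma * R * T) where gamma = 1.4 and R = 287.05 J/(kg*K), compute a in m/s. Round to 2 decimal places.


Step 1: gamma * R * T = 1.4 * 287.05 * 244.8 = 98377.776
Step 2: a = sqrt(98377.776) = 313.65 m/s

313.65


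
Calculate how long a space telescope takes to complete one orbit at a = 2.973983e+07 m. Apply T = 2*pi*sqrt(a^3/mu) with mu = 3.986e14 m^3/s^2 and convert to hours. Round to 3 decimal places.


Step 1: a^3 / mu = 2.630362e+22 / 3.986e14 = 6.599000e+07
Step 2: sqrt(6.599000e+07) = 8123.4231 s
Step 3: T = 2*pi * 8123.4231 = 51040.97 s
Step 4: T in hours = 51040.97 / 3600 = 14.178 hours

14.178


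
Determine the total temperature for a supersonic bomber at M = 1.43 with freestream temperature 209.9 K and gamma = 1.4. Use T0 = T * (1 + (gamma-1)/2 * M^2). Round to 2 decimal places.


Step 1: (gamma-1)/2 = 0.2
Step 2: M^2 = 2.0449
Step 3: 1 + 0.2 * 2.0449 = 1.40898
Step 4: T0 = 209.9 * 1.40898 = 295.74 K

295.74


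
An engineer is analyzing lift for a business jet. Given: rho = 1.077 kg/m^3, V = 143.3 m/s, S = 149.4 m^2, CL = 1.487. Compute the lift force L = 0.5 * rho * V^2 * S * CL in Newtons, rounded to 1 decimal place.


Step 1: Calculate dynamic pressure q = 0.5 * 1.077 * 143.3^2 = 0.5 * 1.077 * 20534.89 = 11058.0383 Pa
Step 2: Multiply by wing area and lift coefficient: L = 11058.0383 * 149.4 * 1.487
Step 3: L = 1652070.9168 * 1.487 = 2456629.5 N

2456629.5


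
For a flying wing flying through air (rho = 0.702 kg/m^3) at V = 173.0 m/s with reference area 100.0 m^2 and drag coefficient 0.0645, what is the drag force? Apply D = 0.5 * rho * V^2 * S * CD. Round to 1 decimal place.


Step 1: Dynamic pressure q = 0.5 * 0.702 * 173.0^2 = 10505.079 Pa
Step 2: Drag D = q * S * CD = 10505.079 * 100.0 * 0.0645
Step 3: D = 67757.8 N

67757.8


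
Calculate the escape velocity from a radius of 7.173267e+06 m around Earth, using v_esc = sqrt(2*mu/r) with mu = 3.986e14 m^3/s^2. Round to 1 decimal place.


Step 1: 2*mu/r = 2 * 3.986e14 / 7.173267e+06 = 111134856.6839
Step 2: v_esc = sqrt(111134856.6839) = 10542.1 m/s

10542.1


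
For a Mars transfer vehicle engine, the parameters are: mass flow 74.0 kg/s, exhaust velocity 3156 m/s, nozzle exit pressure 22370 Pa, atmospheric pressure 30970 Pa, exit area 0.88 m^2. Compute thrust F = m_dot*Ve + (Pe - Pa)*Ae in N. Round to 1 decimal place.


Step 1: Momentum thrust = m_dot * Ve = 74.0 * 3156 = 233544.0 N
Step 2: Pressure thrust = (Pe - Pa) * Ae = (22370 - 30970) * 0.88 = -7568.00 N
Step 3: Total thrust F = 233544.0 + -7568.00 = 225976.0 N

225976.0


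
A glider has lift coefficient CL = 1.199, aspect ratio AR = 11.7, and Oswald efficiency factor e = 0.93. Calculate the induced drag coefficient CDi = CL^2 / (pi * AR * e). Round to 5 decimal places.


Step 1: CL^2 = 1.199^2 = 1.437601
Step 2: pi * AR * e = 3.14159 * 11.7 * 0.93 = 34.18367
Step 3: CDi = 1.437601 / 34.18367 = 0.04206

0.04206


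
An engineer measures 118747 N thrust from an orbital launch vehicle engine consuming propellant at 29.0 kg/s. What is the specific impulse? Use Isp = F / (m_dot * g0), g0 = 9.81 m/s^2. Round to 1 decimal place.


Step 1: m_dot * g0 = 29.0 * 9.81 = 284.49
Step 2: Isp = 118747 / 284.49 = 417.4 s

417.4


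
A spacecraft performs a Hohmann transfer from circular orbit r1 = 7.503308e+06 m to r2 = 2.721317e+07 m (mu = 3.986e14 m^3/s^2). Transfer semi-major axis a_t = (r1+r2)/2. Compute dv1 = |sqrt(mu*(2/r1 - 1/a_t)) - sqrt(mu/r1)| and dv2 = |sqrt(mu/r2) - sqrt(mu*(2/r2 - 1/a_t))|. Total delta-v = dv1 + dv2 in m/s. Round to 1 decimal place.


Step 1: Transfer semi-major axis a_t = (7.503308e+06 + 2.721317e+07) / 2 = 1.735824e+07 m
Step 2: v1 (circular at r1) = sqrt(mu/r1) = 7288.57 m/s
Step 3: v_t1 = sqrt(mu*(2/r1 - 1/a_t)) = 9125.97 m/s
Step 4: dv1 = |9125.97 - 7288.57| = 1837.4 m/s
Step 5: v2 (circular at r2) = 3827.18 m/s, v_t2 = 2516.24 m/s
Step 6: dv2 = |3827.18 - 2516.24| = 1310.94 m/s
Step 7: Total delta-v = 1837.4 + 1310.94 = 3148.3 m/s

3148.3


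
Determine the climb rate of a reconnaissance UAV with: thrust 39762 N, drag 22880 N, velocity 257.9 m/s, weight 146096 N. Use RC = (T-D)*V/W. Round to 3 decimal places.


Step 1: Excess thrust = T - D = 39762 - 22880 = 16882 N
Step 2: Excess power = 16882 * 257.9 = 4353867.8 W
Step 3: RC = 4353867.8 / 146096 = 29.801 m/s

29.801


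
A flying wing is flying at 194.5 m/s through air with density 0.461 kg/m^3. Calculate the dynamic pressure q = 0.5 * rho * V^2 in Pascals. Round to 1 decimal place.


Step 1: V^2 = 194.5^2 = 37830.25
Step 2: q = 0.5 * 0.461 * 37830.25
Step 3: q = 8719.9 Pa

8719.9


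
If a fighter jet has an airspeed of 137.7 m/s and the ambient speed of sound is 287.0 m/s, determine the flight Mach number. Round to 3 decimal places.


Step 1: M = V / a = 137.7 / 287.0
Step 2: M = 0.480

0.480


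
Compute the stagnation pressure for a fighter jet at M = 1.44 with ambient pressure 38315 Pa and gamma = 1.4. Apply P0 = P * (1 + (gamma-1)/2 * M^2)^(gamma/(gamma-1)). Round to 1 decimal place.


Step 1: (gamma-1)/2 * M^2 = 0.2 * 2.0736 = 0.41472
Step 2: 1 + 0.41472 = 1.41472
Step 3: Exponent gamma/(gamma-1) = 3.5
Step 4: P0 = 38315 * 1.41472^3.5 = 129037.4 Pa

129037.4


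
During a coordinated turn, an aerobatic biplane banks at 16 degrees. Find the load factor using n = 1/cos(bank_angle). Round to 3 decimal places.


Step 1: Convert 16 degrees to radians = 0.279253
Step 2: cos(16 deg) = 0.961262
Step 3: n = 1 / 0.961262 = 1.040

1.040


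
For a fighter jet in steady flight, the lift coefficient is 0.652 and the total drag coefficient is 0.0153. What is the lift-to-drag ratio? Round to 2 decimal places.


Step 1: L/D = CL / CD = 0.652 / 0.0153
Step 2: L/D = 42.61

42.61


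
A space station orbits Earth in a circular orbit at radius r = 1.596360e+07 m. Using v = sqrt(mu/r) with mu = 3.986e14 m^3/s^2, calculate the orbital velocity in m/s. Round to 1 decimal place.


Step 1: mu / r = 3.986e14 / 1.596360e+07 = 24969305.1693
Step 2: v = sqrt(24969305.1693) = 4996.9 m/s

4996.9


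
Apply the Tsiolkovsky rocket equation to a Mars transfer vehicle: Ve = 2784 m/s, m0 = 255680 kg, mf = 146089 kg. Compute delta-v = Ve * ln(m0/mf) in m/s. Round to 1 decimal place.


Step 1: Mass ratio m0/mf = 255680 / 146089 = 1.750166
Step 2: ln(1.750166) = 0.559711
Step 3: delta-v = 2784 * 0.559711 = 1558.2 m/s

1558.2


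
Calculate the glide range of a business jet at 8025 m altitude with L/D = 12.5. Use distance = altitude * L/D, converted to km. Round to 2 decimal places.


Step 1: Glide distance = altitude * L/D = 8025 * 12.5 = 100312.5 m
Step 2: Convert to km: 100312.5 / 1000 = 100.31 km

100.31


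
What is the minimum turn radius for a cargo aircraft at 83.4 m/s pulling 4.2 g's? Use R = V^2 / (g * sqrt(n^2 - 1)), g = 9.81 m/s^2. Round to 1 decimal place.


Step 1: V^2 = 83.4^2 = 6955.56
Step 2: n^2 - 1 = 4.2^2 - 1 = 16.64
Step 3: sqrt(16.64) = 4.079216
Step 4: R = 6955.56 / (9.81 * 4.079216) = 173.8 m

173.8


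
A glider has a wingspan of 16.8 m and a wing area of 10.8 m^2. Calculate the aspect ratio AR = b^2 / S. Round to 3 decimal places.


Step 1: b^2 = 16.8^2 = 282.24
Step 2: AR = 282.24 / 10.8 = 26.133

26.133


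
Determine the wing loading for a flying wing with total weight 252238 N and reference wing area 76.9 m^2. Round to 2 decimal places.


Step 1: Wing loading = W / S = 252238 / 76.9
Step 2: Wing loading = 3280.08 N/m^2

3280.08


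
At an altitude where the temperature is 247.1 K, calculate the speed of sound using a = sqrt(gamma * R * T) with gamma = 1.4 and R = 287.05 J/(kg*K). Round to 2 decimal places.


Step 1: gamma * R * T = 1.4 * 287.05 * 247.1 = 99302.077
Step 2: a = sqrt(99302.077) = 315.12 m/s

315.12


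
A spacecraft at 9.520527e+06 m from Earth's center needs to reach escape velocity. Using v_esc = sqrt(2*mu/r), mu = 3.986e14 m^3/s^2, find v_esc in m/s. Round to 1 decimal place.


Step 1: 2*mu/r = 2 * 3.986e14 / 9.520527e+06 = 83734860.4757
Step 2: v_esc = sqrt(83734860.4757) = 9150.7 m/s

9150.7


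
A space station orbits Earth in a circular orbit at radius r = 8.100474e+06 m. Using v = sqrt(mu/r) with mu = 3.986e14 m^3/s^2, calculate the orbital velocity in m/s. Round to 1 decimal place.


Step 1: mu / r = 3.986e14 / 8.100474e+06 = 49206997.0226
Step 2: v = sqrt(49206997.0226) = 7014.8 m/s

7014.8


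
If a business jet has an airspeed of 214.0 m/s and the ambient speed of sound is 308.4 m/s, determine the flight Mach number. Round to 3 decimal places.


Step 1: M = V / a = 214.0 / 308.4
Step 2: M = 0.694

0.694


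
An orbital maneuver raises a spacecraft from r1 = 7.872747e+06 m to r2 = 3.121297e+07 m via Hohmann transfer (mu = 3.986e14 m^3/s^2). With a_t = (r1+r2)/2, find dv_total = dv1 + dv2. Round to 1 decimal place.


Step 1: Transfer semi-major axis a_t = (7.872747e+06 + 3.121297e+07) / 2 = 1.954286e+07 m
Step 2: v1 (circular at r1) = sqrt(mu/r1) = 7115.5 m/s
Step 3: v_t1 = sqrt(mu*(2/r1 - 1/a_t)) = 8992.47 m/s
Step 4: dv1 = |8992.47 - 7115.5| = 1876.97 m/s
Step 5: v2 (circular at r2) = 3573.56 m/s, v_t2 = 2268.14 m/s
Step 6: dv2 = |3573.56 - 2268.14| = 1305.42 m/s
Step 7: Total delta-v = 1876.97 + 1305.42 = 3182.4 m/s

3182.4


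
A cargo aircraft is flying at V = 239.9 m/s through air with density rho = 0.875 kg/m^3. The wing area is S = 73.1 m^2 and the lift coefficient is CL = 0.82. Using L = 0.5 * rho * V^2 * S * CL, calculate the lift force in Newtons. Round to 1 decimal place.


Step 1: Calculate dynamic pressure q = 0.5 * 0.875 * 239.9^2 = 0.5 * 0.875 * 57552.01 = 25179.0044 Pa
Step 2: Multiply by wing area and lift coefficient: L = 25179.0044 * 73.1 * 0.82
Step 3: L = 1840585.2198 * 0.82 = 1509279.9 N

1509279.9


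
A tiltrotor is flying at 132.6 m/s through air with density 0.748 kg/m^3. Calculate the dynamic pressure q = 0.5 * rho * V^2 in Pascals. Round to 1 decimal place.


Step 1: V^2 = 132.6^2 = 17582.76
Step 2: q = 0.5 * 0.748 * 17582.76
Step 3: q = 6576.0 Pa

6576.0


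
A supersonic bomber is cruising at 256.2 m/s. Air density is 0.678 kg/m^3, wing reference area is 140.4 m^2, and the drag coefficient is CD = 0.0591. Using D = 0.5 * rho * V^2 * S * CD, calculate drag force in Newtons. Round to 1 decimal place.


Step 1: Dynamic pressure q = 0.5 * 0.678 * 256.2^2 = 22251.4312 Pa
Step 2: Drag D = q * S * CD = 22251.4312 * 140.4 * 0.0591
Step 3: D = 184634.4 N

184634.4


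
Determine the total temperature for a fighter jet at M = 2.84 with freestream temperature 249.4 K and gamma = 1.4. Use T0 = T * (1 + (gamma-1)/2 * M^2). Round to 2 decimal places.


Step 1: (gamma-1)/2 = 0.2
Step 2: M^2 = 8.0656
Step 3: 1 + 0.2 * 8.0656 = 2.61312
Step 4: T0 = 249.4 * 2.61312 = 651.71 K

651.71


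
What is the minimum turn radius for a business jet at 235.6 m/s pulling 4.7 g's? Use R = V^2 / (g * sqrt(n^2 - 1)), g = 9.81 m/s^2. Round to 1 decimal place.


Step 1: V^2 = 235.6^2 = 55507.36
Step 2: n^2 - 1 = 4.7^2 - 1 = 21.09
Step 3: sqrt(21.09) = 4.592385
Step 4: R = 55507.36 / (9.81 * 4.592385) = 1232.1 m

1232.1


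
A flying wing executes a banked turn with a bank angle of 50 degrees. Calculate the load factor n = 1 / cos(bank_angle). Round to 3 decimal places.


Step 1: Convert 50 degrees to radians = 0.872665
Step 2: cos(50 deg) = 0.642788
Step 3: n = 1 / 0.642788 = 1.556

1.556


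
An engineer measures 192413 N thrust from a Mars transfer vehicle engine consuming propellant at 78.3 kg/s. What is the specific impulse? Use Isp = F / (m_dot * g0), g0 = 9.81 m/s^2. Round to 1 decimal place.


Step 1: m_dot * g0 = 78.3 * 9.81 = 768.12
Step 2: Isp = 192413 / 768.12 = 250.5 s

250.5


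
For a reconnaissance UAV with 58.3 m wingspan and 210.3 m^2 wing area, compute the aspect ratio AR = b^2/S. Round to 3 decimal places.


Step 1: b^2 = 58.3^2 = 3398.89
Step 2: AR = 3398.89 / 210.3 = 16.162

16.162


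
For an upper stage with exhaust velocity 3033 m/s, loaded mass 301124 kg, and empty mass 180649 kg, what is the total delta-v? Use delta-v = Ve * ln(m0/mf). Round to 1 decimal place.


Step 1: Mass ratio m0/mf = 301124 / 180649 = 1.666901
Step 2: ln(1.666901) = 0.510966
Step 3: delta-v = 3033 * 0.510966 = 1549.8 m/s

1549.8


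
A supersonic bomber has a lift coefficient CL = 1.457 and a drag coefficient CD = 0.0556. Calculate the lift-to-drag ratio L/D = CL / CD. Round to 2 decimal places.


Step 1: L/D = CL / CD = 1.457 / 0.0556
Step 2: L/D = 26.21

26.21


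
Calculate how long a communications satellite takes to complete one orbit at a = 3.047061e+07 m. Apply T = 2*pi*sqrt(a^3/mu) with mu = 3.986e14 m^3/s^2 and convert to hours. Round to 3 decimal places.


Step 1: a^3 / mu = 2.829068e+22 / 3.986e14 = 7.097512e+07
Step 2: sqrt(7.097512e+07) = 8424.6734 s
Step 3: T = 2*pi * 8424.6734 = 52933.78 s
Step 4: T in hours = 52933.78 / 3600 = 14.704 hours

14.704


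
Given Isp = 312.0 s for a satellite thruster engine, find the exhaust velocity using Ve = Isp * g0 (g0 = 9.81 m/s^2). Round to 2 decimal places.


Step 1: Ve = Isp * g0 = 312.0 * 9.81
Step 2: Ve = 3060.72 m/s

3060.72


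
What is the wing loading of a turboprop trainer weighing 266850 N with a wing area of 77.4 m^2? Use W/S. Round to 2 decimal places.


Step 1: Wing loading = W / S = 266850 / 77.4
Step 2: Wing loading = 3447.67 N/m^2

3447.67


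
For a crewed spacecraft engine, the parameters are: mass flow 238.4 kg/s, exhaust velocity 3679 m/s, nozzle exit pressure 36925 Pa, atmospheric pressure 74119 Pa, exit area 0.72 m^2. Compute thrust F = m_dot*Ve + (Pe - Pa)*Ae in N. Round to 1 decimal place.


Step 1: Momentum thrust = m_dot * Ve = 238.4 * 3679 = 877073.6 N
Step 2: Pressure thrust = (Pe - Pa) * Ae = (36925 - 74119) * 0.72 = -26779.68 N
Step 3: Total thrust F = 877073.6 + -26779.68 = 850293.9 N

850293.9


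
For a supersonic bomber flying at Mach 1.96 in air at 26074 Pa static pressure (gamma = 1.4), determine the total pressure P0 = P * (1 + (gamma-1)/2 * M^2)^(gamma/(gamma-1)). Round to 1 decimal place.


Step 1: (gamma-1)/2 * M^2 = 0.2 * 3.8416 = 0.76832
Step 2: 1 + 0.76832 = 1.76832
Step 3: Exponent gamma/(gamma-1) = 3.5
Step 4: P0 = 26074 * 1.76832^3.5 = 191721.4 Pa

191721.4


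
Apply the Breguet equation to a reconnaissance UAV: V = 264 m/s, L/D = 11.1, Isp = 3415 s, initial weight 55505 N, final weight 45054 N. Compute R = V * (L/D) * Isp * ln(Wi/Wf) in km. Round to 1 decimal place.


Step 1: Coefficient = V * (L/D) * Isp = 264 * 11.1 * 3415 = 10007316.0 m
Step 2: Wi/Wf = 55505 / 45054 = 1.231966
Step 3: ln(1.231966) = 0.208611
Step 4: R = 10007316.0 * 0.208611 = 2087639.6 m = 2087.6 km

2087.6


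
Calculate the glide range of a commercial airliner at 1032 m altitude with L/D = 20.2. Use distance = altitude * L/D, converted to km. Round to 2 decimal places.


Step 1: Glide distance = altitude * L/D = 1032 * 20.2 = 20846.4 m
Step 2: Convert to km: 20846.4 / 1000 = 20.85 km

20.85


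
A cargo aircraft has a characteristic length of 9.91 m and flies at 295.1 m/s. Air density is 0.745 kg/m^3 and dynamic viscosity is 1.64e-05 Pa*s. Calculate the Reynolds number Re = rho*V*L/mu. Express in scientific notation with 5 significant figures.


Step 1: Numerator = rho * V * L = 0.745 * 295.1 * 9.91 = 2178.708545
Step 2: Re = 2178.708545 / 1.64e-05
Step 3: Re = 1.3285e+08

1.3285e+08


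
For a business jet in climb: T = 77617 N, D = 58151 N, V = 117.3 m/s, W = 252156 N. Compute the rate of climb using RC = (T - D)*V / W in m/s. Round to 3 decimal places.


Step 1: Excess thrust = T - D = 77617 - 58151 = 19466 N
Step 2: Excess power = 19466 * 117.3 = 2283361.8 W
Step 3: RC = 2283361.8 / 252156 = 9.055 m/s

9.055


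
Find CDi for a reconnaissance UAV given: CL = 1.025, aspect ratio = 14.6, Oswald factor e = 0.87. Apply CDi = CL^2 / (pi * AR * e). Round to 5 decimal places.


Step 1: CL^2 = 1.025^2 = 1.050625
Step 2: pi * AR * e = 3.14159 * 14.6 * 0.87 = 39.90451
Step 3: CDi = 1.050625 / 39.90451 = 0.02633

0.02633


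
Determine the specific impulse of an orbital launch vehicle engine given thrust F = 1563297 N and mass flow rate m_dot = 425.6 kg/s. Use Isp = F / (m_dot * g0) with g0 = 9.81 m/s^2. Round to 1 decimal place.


Step 1: m_dot * g0 = 425.6 * 9.81 = 4175.14
Step 2: Isp = 1563297 / 4175.14 = 374.4 s

374.4


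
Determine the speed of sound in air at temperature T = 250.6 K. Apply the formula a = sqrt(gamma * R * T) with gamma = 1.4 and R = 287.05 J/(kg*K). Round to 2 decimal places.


Step 1: gamma * R * T = 1.4 * 287.05 * 250.6 = 100708.622
Step 2: a = sqrt(100708.622) = 317.35 m/s

317.35


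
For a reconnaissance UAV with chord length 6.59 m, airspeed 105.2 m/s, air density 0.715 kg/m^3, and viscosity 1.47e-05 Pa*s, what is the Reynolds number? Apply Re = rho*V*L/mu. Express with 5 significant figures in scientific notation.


Step 1: Numerator = rho * V * L = 0.715 * 105.2 * 6.59 = 495.68662
Step 2: Re = 495.68662 / 1.47e-05
Step 3: Re = 3.3720e+07

3.3720e+07


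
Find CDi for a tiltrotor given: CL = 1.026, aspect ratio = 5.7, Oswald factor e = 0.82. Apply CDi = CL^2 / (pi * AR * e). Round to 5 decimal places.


Step 1: CL^2 = 1.026^2 = 1.052676
Step 2: pi * AR * e = 3.14159 * 5.7 * 0.82 = 14.683804
Step 3: CDi = 1.052676 / 14.683804 = 0.07169

0.07169


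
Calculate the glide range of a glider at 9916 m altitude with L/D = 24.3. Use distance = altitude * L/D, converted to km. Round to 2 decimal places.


Step 1: Glide distance = altitude * L/D = 9916 * 24.3 = 240958.8 m
Step 2: Convert to km: 240958.8 / 1000 = 240.96 km

240.96


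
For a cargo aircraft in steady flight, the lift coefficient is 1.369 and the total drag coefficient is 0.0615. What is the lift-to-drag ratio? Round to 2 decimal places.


Step 1: L/D = CL / CD = 1.369 / 0.0615
Step 2: L/D = 22.26

22.26


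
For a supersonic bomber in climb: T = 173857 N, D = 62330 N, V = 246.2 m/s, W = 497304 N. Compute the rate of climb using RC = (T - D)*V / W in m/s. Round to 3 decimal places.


Step 1: Excess thrust = T - D = 173857 - 62330 = 111527 N
Step 2: Excess power = 111527 * 246.2 = 27457947.4 W
Step 3: RC = 27457947.4 / 497304 = 55.214 m/s

55.214


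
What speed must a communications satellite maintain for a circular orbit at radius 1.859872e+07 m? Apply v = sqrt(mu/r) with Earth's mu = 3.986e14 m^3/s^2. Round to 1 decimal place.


Step 1: mu / r = 3.986e14 / 1.859872e+07 = 21431582.3885
Step 2: v = sqrt(21431582.3885) = 4629.4 m/s

4629.4


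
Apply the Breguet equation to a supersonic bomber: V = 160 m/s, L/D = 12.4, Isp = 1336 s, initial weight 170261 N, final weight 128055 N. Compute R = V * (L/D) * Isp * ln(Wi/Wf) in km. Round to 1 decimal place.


Step 1: Coefficient = V * (L/D) * Isp = 160 * 12.4 * 1336 = 2650624.0 m
Step 2: Wi/Wf = 170261 / 128055 = 1.329593
Step 3: ln(1.329593) = 0.284873
Step 4: R = 2650624.0 * 0.284873 = 755090.4 m = 755.1 km

755.1


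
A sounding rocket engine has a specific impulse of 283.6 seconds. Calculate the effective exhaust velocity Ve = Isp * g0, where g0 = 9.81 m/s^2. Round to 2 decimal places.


Step 1: Ve = Isp * g0 = 283.6 * 9.81
Step 2: Ve = 2782.12 m/s

2782.12


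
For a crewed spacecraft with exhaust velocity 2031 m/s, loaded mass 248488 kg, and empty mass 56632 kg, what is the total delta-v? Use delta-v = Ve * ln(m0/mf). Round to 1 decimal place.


Step 1: Mass ratio m0/mf = 248488 / 56632 = 4.387767
Step 2: ln(4.387767) = 1.47882
Step 3: delta-v = 2031 * 1.47882 = 3003.5 m/s

3003.5


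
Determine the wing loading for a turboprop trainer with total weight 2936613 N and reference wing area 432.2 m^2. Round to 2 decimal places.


Step 1: Wing loading = W / S = 2936613 / 432.2
Step 2: Wing loading = 6794.57 N/m^2

6794.57


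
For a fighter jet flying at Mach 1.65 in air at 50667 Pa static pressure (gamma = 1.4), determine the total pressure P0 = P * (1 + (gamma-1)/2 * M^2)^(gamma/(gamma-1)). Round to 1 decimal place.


Step 1: (gamma-1)/2 * M^2 = 0.2 * 2.7225 = 0.5445
Step 2: 1 + 0.5445 = 1.5445
Step 3: Exponent gamma/(gamma-1) = 3.5
Step 4: P0 = 50667 * 1.5445^3.5 = 231997.3 Pa

231997.3


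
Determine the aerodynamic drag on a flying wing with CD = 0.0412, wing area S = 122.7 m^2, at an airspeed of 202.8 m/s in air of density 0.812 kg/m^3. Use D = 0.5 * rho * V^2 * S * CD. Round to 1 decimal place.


Step 1: Dynamic pressure q = 0.5 * 0.812 * 202.8^2 = 16697.903 Pa
Step 2: Drag D = q * S * CD = 16697.903 * 122.7 * 0.0412
Step 3: D = 84411.9 N

84411.9


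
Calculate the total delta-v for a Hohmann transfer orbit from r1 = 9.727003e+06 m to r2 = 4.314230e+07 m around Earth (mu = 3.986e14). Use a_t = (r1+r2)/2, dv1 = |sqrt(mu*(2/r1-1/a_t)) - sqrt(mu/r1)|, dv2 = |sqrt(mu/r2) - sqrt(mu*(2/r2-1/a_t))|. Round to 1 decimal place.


Step 1: Transfer semi-major axis a_t = (9.727003e+06 + 4.314230e+07) / 2 = 2.643465e+07 m
Step 2: v1 (circular at r1) = sqrt(mu/r1) = 6401.46 m/s
Step 3: v_t1 = sqrt(mu*(2/r1 - 1/a_t)) = 8177.94 m/s
Step 4: dv1 = |8177.94 - 6401.46| = 1776.48 m/s
Step 5: v2 (circular at r2) = 3039.6 m/s, v_t2 = 1843.83 m/s
Step 6: dv2 = |3039.6 - 1843.83| = 1195.78 m/s
Step 7: Total delta-v = 1776.48 + 1195.78 = 2972.3 m/s

2972.3


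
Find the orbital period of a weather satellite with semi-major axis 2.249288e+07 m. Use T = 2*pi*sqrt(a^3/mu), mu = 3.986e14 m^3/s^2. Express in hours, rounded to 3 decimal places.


Step 1: a^3 / mu = 1.137981e+22 / 3.986e14 = 2.854946e+07
Step 2: sqrt(2.854946e+07) = 5343.1695 s
Step 3: T = 2*pi * 5343.1695 = 33572.12 s
Step 4: T in hours = 33572.12 / 3600 = 9.326 hours

9.326


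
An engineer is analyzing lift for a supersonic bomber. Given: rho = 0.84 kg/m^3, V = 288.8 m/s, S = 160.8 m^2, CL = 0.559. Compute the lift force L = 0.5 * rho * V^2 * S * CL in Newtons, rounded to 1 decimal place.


Step 1: Calculate dynamic pressure q = 0.5 * 0.84 * 288.8^2 = 0.5 * 0.84 * 83405.44 = 35030.2848 Pa
Step 2: Multiply by wing area and lift coefficient: L = 35030.2848 * 160.8 * 0.559
Step 3: L = 5632869.7958 * 0.559 = 3148774.2 N

3148774.2


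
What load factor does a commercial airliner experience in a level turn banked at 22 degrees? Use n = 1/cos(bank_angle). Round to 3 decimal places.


Step 1: Convert 22 degrees to radians = 0.383972
Step 2: cos(22 deg) = 0.927184
Step 3: n = 1 / 0.927184 = 1.079

1.079


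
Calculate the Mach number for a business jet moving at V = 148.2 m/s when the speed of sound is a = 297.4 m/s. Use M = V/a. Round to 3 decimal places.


Step 1: M = V / a = 148.2 / 297.4
Step 2: M = 0.498

0.498


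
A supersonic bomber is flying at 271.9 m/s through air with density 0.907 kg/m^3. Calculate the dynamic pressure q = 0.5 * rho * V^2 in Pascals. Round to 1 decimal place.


Step 1: V^2 = 271.9^2 = 73929.61
Step 2: q = 0.5 * 0.907 * 73929.61
Step 3: q = 33527.1 Pa

33527.1


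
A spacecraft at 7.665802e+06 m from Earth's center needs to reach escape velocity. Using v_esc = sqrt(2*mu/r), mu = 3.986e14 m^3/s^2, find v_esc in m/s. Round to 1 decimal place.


Step 1: 2*mu/r = 2 * 3.986e14 / 7.665802e+06 = 103994337.4483
Step 2: v_esc = sqrt(103994337.4483) = 10197.8 m/s

10197.8


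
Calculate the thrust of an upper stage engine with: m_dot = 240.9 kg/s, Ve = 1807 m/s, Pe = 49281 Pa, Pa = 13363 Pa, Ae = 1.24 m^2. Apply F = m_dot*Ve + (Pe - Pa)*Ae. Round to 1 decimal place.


Step 1: Momentum thrust = m_dot * Ve = 240.9 * 1807 = 435306.3 N
Step 2: Pressure thrust = (Pe - Pa) * Ae = (49281 - 13363) * 1.24 = 44538.32 N
Step 3: Total thrust F = 435306.3 + 44538.32 = 479844.6 N

479844.6


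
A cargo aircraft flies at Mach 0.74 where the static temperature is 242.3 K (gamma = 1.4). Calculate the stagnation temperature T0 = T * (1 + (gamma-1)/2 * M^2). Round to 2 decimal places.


Step 1: (gamma-1)/2 = 0.2
Step 2: M^2 = 0.5476
Step 3: 1 + 0.2 * 0.5476 = 1.10952
Step 4: T0 = 242.3 * 1.10952 = 268.84 K

268.84


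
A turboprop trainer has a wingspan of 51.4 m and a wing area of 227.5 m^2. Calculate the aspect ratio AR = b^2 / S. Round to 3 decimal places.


Step 1: b^2 = 51.4^2 = 2641.96
Step 2: AR = 2641.96 / 227.5 = 11.613

11.613


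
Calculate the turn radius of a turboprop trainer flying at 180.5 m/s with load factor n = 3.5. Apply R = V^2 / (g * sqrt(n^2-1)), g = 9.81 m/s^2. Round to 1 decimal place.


Step 1: V^2 = 180.5^2 = 32580.25
Step 2: n^2 - 1 = 3.5^2 - 1 = 11.25
Step 3: sqrt(11.25) = 3.354102
Step 4: R = 32580.25 / (9.81 * 3.354102) = 990.2 m

990.2


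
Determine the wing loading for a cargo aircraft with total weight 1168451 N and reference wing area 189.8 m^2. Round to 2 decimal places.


Step 1: Wing loading = W / S = 1168451 / 189.8
Step 2: Wing loading = 6156.22 N/m^2

6156.22


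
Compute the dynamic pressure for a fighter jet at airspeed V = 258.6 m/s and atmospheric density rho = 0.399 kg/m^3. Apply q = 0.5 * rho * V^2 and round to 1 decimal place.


Step 1: V^2 = 258.6^2 = 66873.96
Step 2: q = 0.5 * 0.399 * 66873.96
Step 3: q = 13341.4 Pa

13341.4


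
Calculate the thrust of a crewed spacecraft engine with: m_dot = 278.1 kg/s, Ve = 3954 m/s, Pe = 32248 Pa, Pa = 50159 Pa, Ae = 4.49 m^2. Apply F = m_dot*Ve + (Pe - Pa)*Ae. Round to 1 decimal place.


Step 1: Momentum thrust = m_dot * Ve = 278.1 * 3954 = 1099607.4 N
Step 2: Pressure thrust = (Pe - Pa) * Ae = (32248 - 50159) * 4.49 = -80420.39 N
Step 3: Total thrust F = 1099607.4 + -80420.39 = 1019187.0 N

1019187.0
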